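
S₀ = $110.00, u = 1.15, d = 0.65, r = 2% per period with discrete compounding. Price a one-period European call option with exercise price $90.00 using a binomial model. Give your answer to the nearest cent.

Risk-neutral probability p = (1 + 0.02 − 0.65)/(1.15 − 0.65) = 0.3700/0.5000 = 0.7400
Terminal stock prices: S_u = 126.5, S_d = 71.5
Terminal payoffs (S − K): max(36.5, 0) = 36.5, max(-18.5, 0) = 0
Node 0 (S = 110): V_0 = 1/1.02·[0.7400·36.5000 + 0.2600·0.0000] = 26.4804

$26.48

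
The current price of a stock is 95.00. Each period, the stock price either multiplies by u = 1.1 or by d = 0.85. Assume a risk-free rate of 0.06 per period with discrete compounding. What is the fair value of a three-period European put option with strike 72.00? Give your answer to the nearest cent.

Risk-neutral probability p = (1 + 0.06 − 0.85)/(1.1 − 0.85) = 0.2100/0.2500 = 0.8400
Terminal stock prices: S_uuu = 126.4, S_uud = 97.71, S_udd = 75.5, S_ddd = 58.34
Terminal payoffs (K − S): max(-54.45, 0) = 0, max(-25.71, 0) = 0, max(-3.501, 0) = 0, max(13.66, 0) = 13.66
Node uu (S = 115): V_uu = 1/1.06·[0.8400·0.0000 + 0.1600·0.0000] = 0.0000
Node ud (S = 88.83): V_ud = 1/1.06·[0.8400·0.0000 + 0.1600·0.0000] = 0.0000
Node dd (S = 68.64): V_dd = 1/1.06·[0.8400·0.0000 + 0.1600·13.6581] = 2.0616
Node u (S = 104.5): V_u = 1/1.06·[0.8400·0.0000 + 0.1600·0.0000] = 0.0000
Node d (S = 80.75): V_d = 1/1.06·[0.8400·0.0000 + 0.1600·2.0616] = 0.3112
Node 0 (S = 95): V_0 = 1/1.06·[0.8400·0.0000 + 0.1600·0.3112] = 0.0470

0.05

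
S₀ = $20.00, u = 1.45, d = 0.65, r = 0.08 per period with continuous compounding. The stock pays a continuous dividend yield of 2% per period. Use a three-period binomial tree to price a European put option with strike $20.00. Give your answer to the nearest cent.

$3.52

Per-period risk-free factor R = e^0.08 = 1.0833; dividend-adjusted growth = e^(0.08−0.02) = 1.0618.
Risk-neutral probability p = (1.0618 − 0.65)/(1.45 − 0.65) = 0.4118/0.8000 = 0.5148
Terminal stock prices: S_uuu = 60.97, S_uud = 27.33, S_udd = 12.25, S_ddd = 5.492
Terminal payoffs (K − S): max(-40.97, 0) = 0, max(-7.332, 0) = 0, max(7.747, 0) = 7.747, max(14.51, 0) = 14.51
Node uu (S = 42.05): V_uu = e^(−0.08)·[0.5148·0.0000 + 0.4852·0.0000] = 0.0000
Node ud (S = 18.85): V_ud = e^(−0.08)·[0.5148·0.0000 + 0.4852·7.7475] = 3.4701
Node dd (S = 8.45): V_dd = e^(−0.08)·[0.5148·7.7475 + 0.4852·14.5075] = 10.1796
Node u (S = 29): V_u = e^(−0.08)·[0.5148·0.0000 + 0.4852·3.4701] = 1.5543
Node d (S = 13): V_d = e^(−0.08)·[0.5148·3.4701 + 0.4852·10.1796] = 6.2085
Node 0 (S = 20): V_0 = e^(−0.08)·[0.5148·1.5543 + 0.4852·6.2085] = 3.5194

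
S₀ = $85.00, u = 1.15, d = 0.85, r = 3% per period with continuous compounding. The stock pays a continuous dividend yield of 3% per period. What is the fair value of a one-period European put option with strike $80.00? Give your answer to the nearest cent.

Per-period risk-free factor R = e^0.03 = 1.0305; dividend-adjusted growth = e^(0.03−0.03) = 1.0000.
Risk-neutral probability p = (1.0000 − 0.85)/(1.15 − 0.85) = 0.1500/0.3000 = 0.5000
Terminal stock prices: S_u = 97.75, S_d = 72.25
Terminal payoffs (K − S): max(-17.75, 0) = 0, max(7.75, 0) = 7.75
Node 0 (S = 85): V_0 = e^(−0.03)·[0.5000·0.0000 + 0.5000·7.7500] = 3.7605

$3.76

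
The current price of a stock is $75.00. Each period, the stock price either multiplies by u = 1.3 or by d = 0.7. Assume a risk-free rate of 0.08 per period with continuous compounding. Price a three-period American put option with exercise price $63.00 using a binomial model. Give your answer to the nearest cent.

$4.91

Risk-neutral probability p = (e^0.08 − 0.7)/(1.3 − 0.7) = 0.3833/0.6000 = 0.6388
Terminal stock prices: S_uuu = 164.8, S_uud = 88.73, S_udd = 47.77, S_ddd = 25.72
Terminal payoffs (K − S): max(-101.8, 0) = 0, max(-25.73, 0) = 0, max(15.23, 0) = 15.23, max(37.28, 0) = 37.28
Node uu (S = 126.8): continuation = e^(−0.08)·[0.6388·0.0000 + 0.3612·0.0000] = 0.0000; exercise value = 0.0000 ≤ continuation, so V_uu = 0.0000
Node ud (S = 68.25): continuation = e^(−0.08)·[0.6388·0.0000 + 0.3612·15.2250] = 5.0763; exercise value = 0.0000 ≤ continuation, so V_ud = 5.0763
Node dd (S = 36.75): continuation = e^(−0.08)·[0.6388·15.2250 + 0.3612·37.2750] = 21.4063; exercise value = 26.2500 > continuation, so V_dd = 26.2500 (exercise)
Node u (S = 97.5): continuation = e^(−0.08)·[0.6388·0.0000 + 0.3612·5.0763] = 1.6925; exercise value = 0.0000 ≤ continuation, so V_u = 1.6925
Node d (S = 52.5): continuation = e^(−0.08)·[0.6388·5.0763 + 0.3612·26.2500] = 11.7457; exercise value = 10.5000 ≤ continuation, so V_d = 11.7457
Node 0 (S = 75): continuation = e^(−0.08)·[0.6388·1.6925 + 0.3612·11.7457] = 4.9143; exercise value = 0.0000 ≤ continuation, so V_0 = 4.9143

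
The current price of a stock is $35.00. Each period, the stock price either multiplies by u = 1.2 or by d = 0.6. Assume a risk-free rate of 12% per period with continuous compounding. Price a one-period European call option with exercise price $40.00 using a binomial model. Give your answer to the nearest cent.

Risk-neutral probability p = (e^0.12 − 0.6)/(1.2 − 0.6) = 0.5275/0.6000 = 0.8792
Terminal stock prices: S_u = 42, S_d = 21
Terminal payoffs (S − K): max(2, 0) = 2, max(-19, 0) = 0
Node 0 (S = 35): V_0 = e^(−0.12)·[0.8792·2.0000 + 0.1208·0.0000] = 1.5595

$1.56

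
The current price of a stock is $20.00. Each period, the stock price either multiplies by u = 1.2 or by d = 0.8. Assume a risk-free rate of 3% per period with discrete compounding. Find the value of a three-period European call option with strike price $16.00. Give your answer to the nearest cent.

Risk-neutral probability p = (1 + 0.03 − 0.8)/(1.2 − 0.8) = 0.2300/0.4000 = 0.5750
Terminal stock prices: S_uuu = 34.56, S_uud = 23.04, S_udd = 15.36, S_ddd = 10.24
Terminal payoffs (S − K): max(18.56, 0) = 18.56, max(7.04, 0) = 7.04, max(-0.64, 0) = 0, max(-5.76, 0) = 0
Node uu (S = 28.8): V_uu = 1/1.03·[0.5750·18.5600 + 0.4250·7.0400] = 13.2660
Node ud (S = 19.2): V_ud = 1/1.03·[0.5750·7.0400 + 0.4250·0.0000] = 3.9301
Node dd (S = 12.8): V_dd = 1/1.03·[0.5750·0.0000 + 0.4250·0.0000] = 0.0000
Node u (S = 24): V_u = 1/1.03·[0.5750·13.2660 + 0.4250·3.9301] = 9.0274
Node d (S = 16): V_d = 1/1.03·[0.5750·3.9301 + 0.4250·0.0000] = 2.1940
Node 0 (S = 20): V_0 = 1/1.03·[0.5750·9.0274 + 0.4250·2.1940] = 5.9449

$5.94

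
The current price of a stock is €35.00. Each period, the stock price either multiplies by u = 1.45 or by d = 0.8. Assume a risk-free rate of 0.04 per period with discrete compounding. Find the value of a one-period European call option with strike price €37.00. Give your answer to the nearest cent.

Risk-neutral probability p = (1 + 0.04 − 0.8)/(1.45 − 0.8) = 0.2400/0.6500 = 0.3692
Terminal stock prices: S_u = 50.75, S_d = 28
Terminal payoffs (S − K): max(13.75, 0) = 13.75, max(-9, 0) = 0
Node 0 (S = 35): V_0 = 1/1.04·[0.3692·13.7500 + 0.6308·0.0000] = 4.8817

€4.88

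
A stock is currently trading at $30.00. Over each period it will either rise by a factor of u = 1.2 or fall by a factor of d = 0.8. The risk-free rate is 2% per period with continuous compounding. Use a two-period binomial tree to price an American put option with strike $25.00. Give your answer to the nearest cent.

$1.13

Risk-neutral probability p = (e^0.02 − 0.8)/(1.2 − 0.8) = 0.2202/0.4000 = 0.5505
Terminal stock prices: S_uu = 43.2, S_ud = 28.8, S_dd = 19.2
Terminal payoffs (K − S): max(-18.2, 0) = 0, max(-3.8, 0) = 0, max(5.8, 0) = 5.8
Node u (S = 36): continuation = e^(−0.02)·[0.5505·0.0000 + 0.4495·0.0000] = 0.0000; exercise value = 0.0000 ≤ continuation, so V_u = 0.0000
Node d (S = 24): continuation = e^(−0.02)·[0.5505·0.0000 + 0.4495·5.8000] = 2.5555; exercise value = 1.0000 ≤ continuation, so V_d = 2.5555
Node 0 (S = 30): continuation = e^(−0.02)·[0.5505·0.0000 + 0.4495·2.5555] = 1.1259; exercise value = 0.0000 ≤ continuation, so V_0 = 1.1259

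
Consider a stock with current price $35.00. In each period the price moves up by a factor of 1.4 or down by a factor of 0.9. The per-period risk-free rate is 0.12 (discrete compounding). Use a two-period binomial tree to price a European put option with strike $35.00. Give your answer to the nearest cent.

$1.66

Risk-neutral probability p = (1 + 0.12 − 0.9)/(1.4 − 0.9) = 0.2200/0.5000 = 0.4400
Terminal stock prices: S_uu = 68.6, S_ud = 44.1, S_dd = 28.35
Terminal payoffs (K − S): max(-33.6, 0) = 0, max(-9.1, 0) = 0, max(6.65, 0) = 6.65
Node u (S = 49): V_u = 1/1.12·[0.4400·0.0000 + 0.5600·0.0000] = 0.0000
Node d (S = 31.5): V_d = 1/1.12·[0.4400·0.0000 + 0.5600·6.6500] = 3.3250
Node 0 (S = 35): V_0 = 1/1.12·[0.4400·0.0000 + 0.5600·3.3250] = 1.6625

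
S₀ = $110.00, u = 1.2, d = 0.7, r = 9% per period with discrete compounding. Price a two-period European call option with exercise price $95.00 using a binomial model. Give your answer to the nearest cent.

Risk-neutral probability p = (1 + 0.09 − 0.7)/(1.2 − 0.7) = 0.3900/0.5000 = 0.7800
Terminal stock prices: S_uu = 158.4, S_ud = 92.4, S_dd = 53.9
Terminal payoffs (S − K): max(63.4, 0) = 63.4, max(-2.6, 0) = 0, max(-41.1, 0) = 0
Node u (S = 132): V_u = 1/1.09·[0.7800·63.4000 + 0.2200·0.0000] = 45.3688
Node d (S = 77): V_d = 1/1.09·[0.7800·0.0000 + 0.2200·0.0000] = 0.0000
Node 0 (S = 110): V_0 = 1/1.09·[0.7800·45.3688 + 0.2200·0.0000] = 32.4658

$32.47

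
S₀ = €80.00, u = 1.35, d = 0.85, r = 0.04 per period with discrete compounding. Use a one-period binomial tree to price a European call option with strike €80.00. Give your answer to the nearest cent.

Risk-neutral probability p = (1 + 0.04 − 0.85)/(1.35 − 0.85) = 0.1900/0.5000 = 0.3800
Terminal stock prices: S_u = 108, S_d = 68
Terminal payoffs (S − K): max(28, 0) = 28, max(-12, 0) = 0
Node 0 (S = 80): V_0 = 1/1.04·[0.3800·28.0000 + 0.6200·0.0000] = 10.2308

€10.23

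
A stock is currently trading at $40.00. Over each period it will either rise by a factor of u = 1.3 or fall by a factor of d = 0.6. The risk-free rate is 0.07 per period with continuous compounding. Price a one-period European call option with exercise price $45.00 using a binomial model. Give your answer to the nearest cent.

Risk-neutral probability p = (e^0.07 − 0.6)/(1.3 − 0.6) = 0.4725/0.7000 = 0.6750
Terminal stock prices: S_u = 52, S_d = 24
Terminal payoffs (S − K): max(7, 0) = 7, max(-21, 0) = 0
Node 0 (S = 40): V_0 = e^(−0.07)·[0.6750·7.0000 + 0.3250·0.0000] = 4.4056

$4.41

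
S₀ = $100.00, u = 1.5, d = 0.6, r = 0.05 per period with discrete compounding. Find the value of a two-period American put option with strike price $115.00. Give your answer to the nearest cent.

Risk-neutral probability p = (1 + 0.05 − 0.6)/(1.5 − 0.6) = 0.4500/0.9000 = 0.5000
Terminal stock prices: S_uu = 225, S_ud = 90, S_dd = 36
Terminal payoffs (K − S): max(-110, 0) = 0, max(25, 0) = 25, max(79, 0) = 79
Node u (S = 150): continuation = 1/1.05·[0.5000·0.0000 + 0.5000·25.0000] = 11.9048; exercise value = 0.0000 ≤ continuation, so V_u = 11.9048
Node d (S = 60): continuation = 1/1.05·[0.5000·25.0000 + 0.5000·79.0000] = 49.5238; exercise value = 55.0000 > continuation, so V_d = 55.0000 (exercise)
Node 0 (S = 100): continuation = 1/1.05·[0.5000·11.9048 + 0.5000·55.0000] = 31.8594; exercise value = 15.0000 ≤ continuation, so V_0 = 31.8594

$31.86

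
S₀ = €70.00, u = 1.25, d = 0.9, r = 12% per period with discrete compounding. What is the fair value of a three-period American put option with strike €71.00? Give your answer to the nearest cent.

Risk-neutral probability p = (1 + 0.12 − 0.9)/(1.25 − 0.9) = 0.2200/0.3500 = 0.6286
Terminal stock prices: S_uuu = 136.7, S_uud = 98.44, S_udd = 70.88, S_ddd = 51.03
Terminal payoffs (K − S): max(-65.72, 0) = 0, max(-27.44, 0) = 0, max(0.125, 0) = 0.125, max(19.97, 0) = 19.97
Node uu (S = 109.4): continuation = 1/1.12·[0.6286·0.0000 + 0.3714·0.0000] = 0.0000; exercise value = 0.0000 ≤ continuation, so V_uu = 0.0000
Node ud (S = 78.75): continuation = 1/1.12·[0.6286·0.0000 + 0.3714·0.1250] = 0.0415; exercise value = 0.0000 ≤ continuation, so V_ud = 0.0415
Node dd (S = 56.7): continuation = 1/1.12·[0.6286·0.1250 + 0.3714·19.9700] = 6.6929; exercise value = 14.3000 > continuation, so V_dd = 14.3000 (exercise)
Node u (S = 87.5): continuation = 1/1.12·[0.6286·0.0000 + 0.3714·0.0415] = 0.0137; exercise value = 0.0000 ≤ continuation, so V_u = 0.0137
Node d (S = 63): continuation = 1/1.12·[0.6286·0.0415 + 0.3714·14.3000] = 4.7656; exercise value = 8.0000 > continuation, so V_d = 8.0000 (exercise)
Node 0 (S = 70): continuation = 1/1.12·[0.6286·0.0137 + 0.3714·8.0000] = 2.6608; exercise value = 1.0000 ≤ continuation, so V_0 = 2.6608

€2.66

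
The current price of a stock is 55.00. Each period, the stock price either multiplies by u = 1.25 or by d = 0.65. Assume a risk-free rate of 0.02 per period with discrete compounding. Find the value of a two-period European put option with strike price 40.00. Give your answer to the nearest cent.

Risk-neutral probability p = (1 + 0.02 − 0.65)/(1.25 − 0.65) = 0.3700/0.6000 = 0.6167
Terminal stock prices: S_uu = 85.94, S_ud = 44.69, S_dd = 23.24
Terminal payoffs (K − S): max(-45.94, 0) = 0, max(-4.688, 0) = 0, max(16.76, 0) = 16.76
Node u (S = 68.75): V_u = 1/1.02·[0.6167·0.0000 + 0.3833·0.0000] = 0.0000
Node d (S = 35.75): V_d = 1/1.02·[0.6167·0.0000 + 0.3833·16.7625] = 6.2996
Node 0 (S = 55): V_0 = 1/1.02·[0.6167·0.0000 + 0.3833·6.2996] = 2.3675

2.37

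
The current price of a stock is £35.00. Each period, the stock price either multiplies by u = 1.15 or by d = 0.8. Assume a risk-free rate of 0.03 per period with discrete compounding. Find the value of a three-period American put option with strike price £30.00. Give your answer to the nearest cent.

Risk-neutral probability p = (1 + 0.03 − 0.8)/(1.15 − 0.8) = 0.2300/0.3500 = 0.6571
Terminal stock prices: S_uuu = 53.23, S_uud = 37.03, S_udd = 25.76, S_ddd = 17.92
Terminal payoffs (K − S): max(-23.23, 0) = 0, max(-7.03, 0) = 0, max(4.24, 0) = 4.24, max(12.08, 0) = 12.08
Node uu (S = 46.29): continuation = 1/1.03·[0.6571·0.0000 + 0.3429·0.0000] = 0.0000; exercise value = 0.0000 ≤ continuation, so V_uu = 0.0000
Node ud (S = 32.2): continuation = 1/1.03·[0.6571·0.0000 + 0.3429·4.2400] = 1.4114; exercise value = 0.0000 ≤ continuation, so V_ud = 1.4114
Node dd (S = 22.4): continuation = 1/1.03·[0.6571·4.2400 + 0.3429·12.0800] = 6.7262; exercise value = 7.6000 > continuation, so V_dd = 7.6000 (exercise)
Node u (S = 40.25): continuation = 1/1.03·[0.6571·0.0000 + 0.3429·1.4114] = 0.4698; exercise value = 0.0000 ≤ continuation, so V_u = 0.4698
Node d (S = 28): continuation = 1/1.03·[0.6571·1.4114 + 0.3429·7.6000] = 3.4303; exercise value = 2.0000 ≤ continuation, so V_d = 3.4303
Node 0 (S = 35): continuation = 1/1.03·[0.6571·0.4698 + 0.3429·3.4303] = 1.4416; exercise value = 0.0000 ≤ continuation, so V_0 = 1.4416

£1.44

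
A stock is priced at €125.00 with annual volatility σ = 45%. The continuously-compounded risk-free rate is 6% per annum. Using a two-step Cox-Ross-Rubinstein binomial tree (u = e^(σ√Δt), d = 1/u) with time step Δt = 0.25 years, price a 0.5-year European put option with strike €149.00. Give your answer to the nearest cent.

€30.00

CRR parameters: u = e^(σ√Δt) = e^(0.45·√0.25) = 1.2523, d = 1/u = 0.7985
Per-period rate: rΔt = 0.06·0.25 = 0.015, so R = e^0.015 = 1.0151
Risk-neutral probability p = (e^0.015 − 0.7985)/(1.2523 − 0.7985) = 0.2166/0.4538 = 0.4773
Terminal stock prices: S_uu = 196, S_ud = 125, S_dd = 79.7
Terminal payoffs (K − S): max(-47.04, 0) = 0, max(24, 0) = 24, max(69.3, 0) = 69.3
Node u (S = 156.5): V_u = e^(−0.015)·[0.4773·0.0000 + 0.5227·24.0000] = 12.3583
Node d (S = 99.81): V_d = e^(−0.015)·[0.4773·24.0000 + 0.5227·69.2965] = 46.9672
Node 0 (S = 125): V_0 = e^(−0.015)·[0.4773·12.3583 + 0.5227·46.9672] = 29.9954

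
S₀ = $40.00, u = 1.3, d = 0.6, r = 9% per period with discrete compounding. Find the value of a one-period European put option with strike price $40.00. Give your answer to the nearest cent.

Risk-neutral probability p = (1 + 0.09 − 0.6)/(1.3 − 0.6) = 0.4900/0.7000 = 0.7000
Terminal stock prices: S_u = 52, S_d = 24
Terminal payoffs (K − S): max(-12, 0) = 0, max(16, 0) = 16
Node 0 (S = 40): V_0 = 1/1.09·[0.7000·0.0000 + 0.3000·16.0000] = 4.4037

$4.40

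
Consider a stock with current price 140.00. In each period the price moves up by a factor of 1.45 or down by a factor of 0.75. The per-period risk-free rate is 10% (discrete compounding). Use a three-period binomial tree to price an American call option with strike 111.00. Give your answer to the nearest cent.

61.48

Risk-neutral probability p = (1 + 0.1 − 0.75)/(1.45 − 0.75) = 0.3500/0.7000 = 0.5000
Terminal stock prices: S_uuu = 426.8, S_uud = 220.8, S_udd = 114.2, S_ddd = 59.06
Terminal payoffs (S − K): max(315.8, 0) = 315.8, max(109.8, 0) = 109.8, max(3.188, 0) = 3.188, max(-51.94, 0) = 0
Node uu (S = 294.4): continuation = 1/1.1·[0.5000·315.8075 + 0.5000·109.7625] = 193.4409; exercise value = 183.3500 ≤ continuation, so V_uu = 193.4409
Node ud (S = 152.2): continuation = 1/1.1·[0.5000·109.7625 + 0.5000·3.1875] = 51.3409; exercise value = 41.2500 ≤ continuation, so V_ud = 51.3409
Node dd (S = 78.75): continuation = 1/1.1·[0.5000·3.1875 + 0.5000·0.0000] = 1.4489; exercise value = 0.0000 ≤ continuation, so V_dd = 1.4489
Node u (S = 203): continuation = 1/1.1·[0.5000·193.4409 + 0.5000·51.3409] = 111.2645; exercise value = 92.0000 ≤ continuation, so V_u = 111.2645
Node d (S = 105): continuation = 1/1.1·[0.5000·51.3409 + 0.5000·1.4489] = 23.9954; exercise value = 0.0000 ≤ continuation, so V_d = 23.9954
Node 0 (S = 140): continuation = 1/1.1·[0.5000·111.2645 + 0.5000·23.9954] = 61.4817; exercise value = 29.0000 ≤ continuation, so V_0 = 61.4817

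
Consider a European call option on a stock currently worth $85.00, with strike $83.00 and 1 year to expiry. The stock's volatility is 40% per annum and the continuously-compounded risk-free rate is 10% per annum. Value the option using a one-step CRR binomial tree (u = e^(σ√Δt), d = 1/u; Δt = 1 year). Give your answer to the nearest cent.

CRR parameters: u = e^(σ√Δt) = e^(0.4·√1) = 1.4918, d = 1/u = 0.6703
Per-period rate: rΔt = 0.1·1 = 0.1, so R = e^0.1 = 1.1052
Risk-neutral probability p = (e^0.1 − 0.6703)/(1.4918 − 0.6703) = 0.4349/0.8215 = 0.5293
Terminal stock prices: S_u = 126.8, S_d = 56.98
Terminal payoffs (S − K): max(43.81, 0) = 43.81, max(-26.02, 0) = 0
Node 0 (S = 85): V_0 = e^(−0.1)·[0.5293·43.8051 + 0.4707·0.0000] = 20.9810

$20.98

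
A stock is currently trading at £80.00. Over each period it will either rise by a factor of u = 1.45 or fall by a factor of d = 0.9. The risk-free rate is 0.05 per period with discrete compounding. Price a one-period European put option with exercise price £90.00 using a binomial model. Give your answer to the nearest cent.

Risk-neutral probability p = (1 + 0.05 − 0.9)/(1.45 − 0.9) = 0.1500/0.5500 = 0.2727
Terminal stock prices: S_u = 116, S_d = 72
Terminal payoffs (K − S): max(-26, 0) = 0, max(18, 0) = 18
Node 0 (S = 80): V_0 = 1/1.05·[0.2727·0.0000 + 0.7273·18.0000] = 12.4675

£12.47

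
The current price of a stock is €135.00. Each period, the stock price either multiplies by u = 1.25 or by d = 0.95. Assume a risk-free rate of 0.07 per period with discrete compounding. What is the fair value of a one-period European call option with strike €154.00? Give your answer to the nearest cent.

Risk-neutral probability p = (1 + 0.07 − 0.95)/(1.25 − 0.95) = 0.1200/0.3000 = 0.4000
Terminal stock prices: S_u = 168.8, S_d = 128.2
Terminal payoffs (S − K): max(14.75, 0) = 14.75, max(-25.75, 0) = 0
Node 0 (S = 135): V_0 = 1/1.07·[0.4000·14.7500 + 0.6000·0.0000] = 5.5140

€5.51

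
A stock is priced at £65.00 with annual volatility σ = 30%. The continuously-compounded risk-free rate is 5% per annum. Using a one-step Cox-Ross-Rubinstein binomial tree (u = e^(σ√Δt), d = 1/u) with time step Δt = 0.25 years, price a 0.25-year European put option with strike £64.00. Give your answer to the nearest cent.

£3.94

CRR parameters: u = e^(σ√Δt) = e^(0.3·√0.25) = 1.1618, d = 1/u = 0.8607
Per-period rate: rΔt = 0.05·0.25 = 0.0125, so R = e^0.0125 = 1.0126
Risk-neutral probability p = (e^0.0125 − 0.8607)/(1.1618 − 0.8607) = 0.1519/0.3011 = 0.5043
Terminal stock prices: S_u = 75.52, S_d = 55.95
Terminal payoffs (K − S): max(-11.52, 0) = 0, max(8.054, 0) = 8.054
Node 0 (S = 65): V_0 = e^(−0.0125)·[0.5043·0.0000 + 0.4957·8.0540] = 3.9424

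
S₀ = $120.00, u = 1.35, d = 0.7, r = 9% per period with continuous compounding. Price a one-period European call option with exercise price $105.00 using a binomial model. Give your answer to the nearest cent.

Risk-neutral probability p = (e^0.09 − 0.7)/(1.35 − 0.7) = 0.3942/0.6500 = 0.6064
Terminal stock prices: S_u = 162, S_d = 84
Terminal payoffs (S − K): max(57, 0) = 57, max(-21, 0) = 0
Node 0 (S = 120): V_0 = e^(−0.09)·[0.6064·57.0000 + 0.3936·0.0000] = 31.5910

$31.59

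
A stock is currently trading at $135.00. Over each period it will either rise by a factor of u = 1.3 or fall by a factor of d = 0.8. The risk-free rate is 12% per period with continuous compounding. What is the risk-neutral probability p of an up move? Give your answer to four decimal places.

Risk-neutral probability p = (e^0.12 − 0.8)/(1.3 − 0.8) = 0.3275/0.5000 = 0.6550

p = 0.6550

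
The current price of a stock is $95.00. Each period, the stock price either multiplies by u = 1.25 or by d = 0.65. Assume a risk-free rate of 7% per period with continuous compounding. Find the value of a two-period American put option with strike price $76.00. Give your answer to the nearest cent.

Risk-neutral probability p = (e^0.07 − 0.65)/(1.25 − 0.65) = 0.4225/0.6000 = 0.7042
Terminal stock prices: S_uu = 148.4, S_ud = 77.19, S_dd = 40.14
Terminal payoffs (K − S): max(-72.44, 0) = 0, max(-1.188, 0) = 0, max(35.86, 0) = 35.86
Node u (S = 118.8): continuation = e^(−0.07)·[0.7042·0.0000 + 0.2958·0.0000] = 0.0000; exercise value = 0.0000 ≤ continuation, so V_u = 0.0000
Node d (S = 61.75): continuation = e^(−0.07)·[0.7042·0.0000 + 0.2958·35.8625] = 9.8916; exercise value = 14.2500 > continuation, so V_d = 14.2500 (exercise)
Node 0 (S = 95): continuation = e^(−0.07)·[0.7042·0.0000 + 0.2958·14.2500] = 3.9304; exercise value = 0.0000 ≤ continuation, so V_0 = 3.9304

$3.93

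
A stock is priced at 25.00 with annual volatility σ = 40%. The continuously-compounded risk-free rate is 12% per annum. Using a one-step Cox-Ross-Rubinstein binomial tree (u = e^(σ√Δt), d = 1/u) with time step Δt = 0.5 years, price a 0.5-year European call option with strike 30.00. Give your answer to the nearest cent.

1.61

CRR parameters: u = e^(σ√Δt) = e^(0.4·√0.5) = 1.3269, d = 1/u = 0.7536
Per-period rate: rΔt = 0.12·0.5 = 0.06, so R = e^0.06 = 1.0618
Risk-neutral probability p = (e^0.06 − 0.7536)/(1.3269 − 0.7536) = 0.3082/0.5733 = 0.5376
Terminal stock prices: S_u = 33.17, S_d = 18.84
Terminal payoffs (S − K): max(3.172, 0) = 3.172, max(-11.16, 0) = 0
Node 0 (S = 25): V_0 = e^(−0.06)·[0.5376·3.1724 + 0.4624·0.0000] = 1.6062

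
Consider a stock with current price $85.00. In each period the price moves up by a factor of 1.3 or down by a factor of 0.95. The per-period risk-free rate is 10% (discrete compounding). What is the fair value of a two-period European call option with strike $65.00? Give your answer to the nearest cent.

Risk-neutral probability p = (1 + 0.1 − 0.95)/(1.3 − 0.95) = 0.1500/0.3500 = 0.4286
Terminal stock prices: S_uu = 143.7, S_ud = 105, S_dd = 76.71
Terminal payoffs (S − K): max(78.65, 0) = 78.65, max(39.97, 0) = 39.97, max(11.71, 0) = 11.71
Node u (S = 110.5): V_u = 1/1.1·[0.4286·78.6500 + 0.5714·39.9750] = 51.4091
Node d (S = 80.75): V_d = 1/1.1·[0.4286·39.9750 + 0.5714·11.7125] = 21.6591
Node 0 (S = 85): V_0 = 1/1.1·[0.4286·51.4091 + 0.5714·21.6591] = 31.2810

$31.28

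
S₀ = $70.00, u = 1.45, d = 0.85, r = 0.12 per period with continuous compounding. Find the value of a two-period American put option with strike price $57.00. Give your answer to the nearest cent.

Risk-neutral probability p = (e^0.12 − 0.85)/(1.45 − 0.85) = 0.2775/0.6000 = 0.4625
Terminal stock prices: S_uu = 147.2, S_ud = 86.27, S_dd = 50.57
Terminal payoffs (K − S): max(-90.18, 0) = 0, max(-29.27, 0) = 0, max(6.425, 0) = 6.425
Node u (S = 101.5): continuation = e^(−0.12)·[0.4625·0.0000 + 0.5375·0.0000] = 0.0000; exercise value = 0.0000 ≤ continuation, so V_u = 0.0000
Node d (S = 59.5): continuation = e^(−0.12)·[0.4625·0.0000 + 0.5375·6.4250] = 3.0630; exercise value = 0.0000 ≤ continuation, so V_d = 3.0630
Node 0 (S = 70): continuation = e^(−0.12)·[0.4625·0.0000 + 0.5375·3.0630] = 1.4602; exercise value = 0.0000 ≤ continuation, so V_0 = 1.4602

$1.46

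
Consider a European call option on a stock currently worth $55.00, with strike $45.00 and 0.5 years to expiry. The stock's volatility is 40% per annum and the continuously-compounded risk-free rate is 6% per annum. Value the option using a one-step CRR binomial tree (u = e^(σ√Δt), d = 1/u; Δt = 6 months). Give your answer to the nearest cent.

$13.11

CRR parameters: u = e^(σ√Δt) = e^(0.4·√0.5) = 1.3269, d = 1/u = 0.7536
Per-period rate: rΔt = 0.06·0.5 = 0.03, so R = e^0.03 = 1.0305
Risk-neutral probability p = (e^0.03 − 0.7536)/(1.3269 − 0.7536) = 0.2768/0.5733 = 0.4829
Terminal stock prices: S_u = 72.98, S_d = 41.45
Terminal payoffs (S − K): max(27.98, 0) = 27.98, max(-3.55, 0) = 0
Node 0 (S = 55): V_0 = e^(−0.03)·[0.4829·27.9793 + 0.5171·0.0000] = 13.1114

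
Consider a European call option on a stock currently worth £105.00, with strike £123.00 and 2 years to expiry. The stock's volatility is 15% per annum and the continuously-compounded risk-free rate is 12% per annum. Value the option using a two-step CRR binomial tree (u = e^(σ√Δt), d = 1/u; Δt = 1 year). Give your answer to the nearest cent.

CRR parameters: u = e^(σ√Δt) = e^(0.15·√1) = 1.1618, d = 1/u = 0.8607
Per-period rate: rΔt = 0.12·1 = 0.12, so R = e^0.12 = 1.1275
Risk-neutral probability p = (e^0.12 − 0.8607)/(1.1618 − 0.8607) = 0.2668/0.3011 = 0.8860
Terminal stock prices: S_uu = 141.7, S_ud = 105, S_dd = 77.79
Terminal payoffs (S − K): max(18.74, 0) = 18.74, max(-18, 0) = 0, max(-45.21, 0) = 0
Node u (S = 122): V_u = e^(−0.12)·[0.8860·18.7352 + 0.1140·0.0000] = 14.7218
Node d (S = 90.37): V_d = e^(−0.12)·[0.8860·0.0000 + 0.1140·0.0000] = 0.0000
Node 0 (S = 105): V_0 = e^(−0.12)·[0.8860·14.7218 + 0.1140·0.0000] = 11.5682

£11.57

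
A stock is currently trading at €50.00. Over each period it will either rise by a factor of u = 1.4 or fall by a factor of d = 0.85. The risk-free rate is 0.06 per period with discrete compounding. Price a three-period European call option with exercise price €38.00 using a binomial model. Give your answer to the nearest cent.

Risk-neutral probability p = (1 + 0.06 − 0.85)/(1.4 − 0.85) = 0.2100/0.5500 = 0.3818
Terminal stock prices: S_uuu = 137.2, S_uud = 83.3, S_udd = 50.57, S_ddd = 30.71
Terminal payoffs (S − K): max(99.2, 0) = 99.2, max(45.3, 0) = 45.3, max(12.57, 0) = 12.57, max(-7.294, 0) = 0
Node uu (S = 98): V_uu = 1/1.06·[0.3818·99.2000 + 0.6182·45.3000] = 62.1509
Node ud (S = 59.5): V_ud = 1/1.06·[0.3818·45.3000 + 0.6182·12.5750] = 23.6509
Node dd (S = 36.12): V_dd = 1/1.06·[0.3818·12.5750 + 0.6182·0.0000] = 4.5296
Node u (S = 70): V_u = 1/1.06·[0.3818·62.1509 + 0.6182·23.6509] = 36.1801
Node d (S = 42.5): V_d = 1/1.06·[0.3818·23.6509 + 0.6182·4.5296] = 11.1608
Node 0 (S = 50): V_0 = 1/1.06·[0.3818·36.1801 + 0.6182·11.1608] = 19.5412

€19.54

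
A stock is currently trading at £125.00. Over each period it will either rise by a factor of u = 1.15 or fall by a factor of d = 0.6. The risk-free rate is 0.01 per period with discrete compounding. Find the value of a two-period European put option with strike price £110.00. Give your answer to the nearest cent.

£12.96

Risk-neutral probability p = (1 + 0.01 − 0.6)/(1.15 − 0.6) = 0.4100/0.5500 = 0.7455
Terminal stock prices: S_uu = 165.3, S_ud = 86.25, S_dd = 45
Terminal payoffs (K − S): max(-55.31, 0) = 0, max(23.75, 0) = 23.75, max(65, 0) = 65
Node u (S = 143.8): V_u = 1/1.01·[0.7455·0.0000 + 0.2545·23.7500] = 5.9856
Node d (S = 75): V_d = 1/1.01·[0.7455·23.7500 + 0.2545·65.0000] = 33.9109
Node 0 (S = 125): V_0 = 1/1.01·[0.7455·5.9856 + 0.2545·33.9109] = 12.9642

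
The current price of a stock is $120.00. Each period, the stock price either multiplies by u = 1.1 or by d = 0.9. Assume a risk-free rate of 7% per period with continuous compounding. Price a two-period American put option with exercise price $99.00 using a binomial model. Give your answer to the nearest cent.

Risk-neutral probability p = (e^0.07 − 0.9)/(1.1 − 0.9) = 0.1725/0.2000 = 0.8625
Terminal stock prices: S_uu = 145.2, S_ud = 118.8, S_dd = 97.2
Terminal payoffs (K − S): max(-46.2, 0) = 0, max(-19.8, 0) = 0, max(1.8, 0) = 1.8
Node u (S = 132): continuation = e^(−0.07)·[0.8625·0.0000 + 0.1375·0.0000] = 0.0000; exercise value = 0.0000 ≤ continuation, so V_u = 0.0000
Node d (S = 108): continuation = e^(−0.07)·[0.8625·0.0000 + 0.1375·1.8000] = 0.2307; exercise value = 0.0000 ≤ continuation, so V_d = 0.2307
Node 0 (S = 120): continuation = e^(−0.07)·[0.8625·0.0000 + 0.1375·0.2307] = 0.0296; exercise value = 0.0000 ≤ continuation, so V_0 = 0.0296

$0.03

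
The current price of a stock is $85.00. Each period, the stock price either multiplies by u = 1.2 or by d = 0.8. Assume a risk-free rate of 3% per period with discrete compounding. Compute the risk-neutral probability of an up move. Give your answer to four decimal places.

p = 0.5750

Risk-neutral probability p = (1 + 0.03 − 0.8)/(1.2 − 0.8) = 0.2300/0.4000 = 0.5750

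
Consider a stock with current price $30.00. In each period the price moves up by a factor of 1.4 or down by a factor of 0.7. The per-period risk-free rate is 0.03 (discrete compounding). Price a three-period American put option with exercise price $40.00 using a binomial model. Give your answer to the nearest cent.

$12.24

Risk-neutral probability p = (1 + 0.03 − 0.7)/(1.4 − 0.7) = 0.3300/0.7000 = 0.4714
Terminal stock prices: S_uuu = 82.32, S_uud = 41.16, S_udd = 20.58, S_ddd = 10.29
Terminal payoffs (K − S): max(-42.32, 0) = 0, max(-1.16, 0) = 0, max(19.42, 0) = 19.42, max(29.71, 0) = 29.71
Node uu (S = 58.8): continuation = 1/1.03·[0.4714·0.0000 + 0.5286·0.0000] = 0.0000; exercise value = 0.0000 ≤ continuation, so V_uu = 0.0000
Node ud (S = 29.4): continuation = 1/1.03·[0.4714·0.0000 + 0.5286·19.4200] = 9.9659; exercise value = 10.6000 > continuation, so V_ud = 10.6000 (exercise)
Node dd (S = 14.7): continuation = 1/1.03·[0.4714·19.4200 + 0.5286·29.7100] = 24.1350; exercise value = 25.3000 > continuation, so V_dd = 25.3000 (exercise)
Node u (S = 42): continuation = 1/1.03·[0.4714·0.0000 + 0.5286·10.6000] = 5.4397; exercise value = 0.0000 ≤ continuation, so V_u = 5.4397
Node d (S = 21): continuation = 1/1.03·[0.4714·10.6000 + 0.5286·25.3000] = 17.8350; exercise value = 19.0000 > continuation, so V_d = 19.0000 (exercise)
Node 0 (S = 30): continuation = 1/1.03·[0.4714·5.4397 + 0.5286·19.0000] = 12.2401; exercise value = 10.0000 ≤ continuation, so V_0 = 12.2401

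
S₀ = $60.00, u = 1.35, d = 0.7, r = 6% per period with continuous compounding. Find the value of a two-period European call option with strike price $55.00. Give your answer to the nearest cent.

Risk-neutral probability p = (e^0.06 − 0.7)/(1.35 − 0.7) = 0.3618/0.6500 = 0.5567
Terminal stock prices: S_uu = 109.4, S_ud = 56.7, S_dd = 29.4
Terminal payoffs (S − K): max(54.35, 0) = 54.35, max(1.7, 0) = 1.7, max(-25.6, 0) = 0
Node u (S = 81): V_u = e^(−0.06)·[0.5567·54.3500 + 0.4433·1.7000] = 29.2030
Node d (S = 42): V_d = e^(−0.06)·[0.5567·1.7000 + 0.4433·0.0000] = 0.8912
Node 0 (S = 60): V_0 = e^(−0.06)·[0.5567·29.2030 + 0.4433·0.8912] = 15.6819

$15.68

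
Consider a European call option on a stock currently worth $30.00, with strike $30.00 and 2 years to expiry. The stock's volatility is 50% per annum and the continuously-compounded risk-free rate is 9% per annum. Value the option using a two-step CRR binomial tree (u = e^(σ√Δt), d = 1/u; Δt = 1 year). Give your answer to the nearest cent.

CRR parameters: u = e^(σ√Δt) = e^(0.5·√1) = 1.6487, d = 1/u = 0.6065
Per-period rate: rΔt = 0.09·1 = 0.09, so R = e^0.09 = 1.0942
Risk-neutral probability p = (e^0.09 − 0.6065)/(1.6487 − 0.6065) = 0.4876/1.0422 = 0.4679
Terminal stock prices: S_uu = 81.55, S_ud = 30, S_dd = 11.04
Terminal payoffs (S − K): max(51.55, 0) = 51.55, max(0, 0) = 0, max(-18.96, 0) = 0
Node u (S = 49.46): V_u = e^(−0.09)·[0.4679·51.5485 + 0.5321·0.0000] = 22.0437
Node d (S = 18.2): V_d = e^(−0.09)·[0.4679·0.0000 + 0.5321·0.0000] = 0.0000
Node 0 (S = 30): V_0 = e^(−0.09)·[0.4679·22.0437 + 0.5321·0.0000] = 9.4266

$9.43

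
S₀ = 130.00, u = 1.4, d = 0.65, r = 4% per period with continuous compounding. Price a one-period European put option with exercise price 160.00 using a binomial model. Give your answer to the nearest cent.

Risk-neutral probability p = (e^0.04 − 0.65)/(1.4 − 0.65) = 0.3908/0.7500 = 0.5211
Terminal stock prices: S_u = 182, S_d = 84.5
Terminal payoffs (K − S): max(-22, 0) = 0, max(75.5, 0) = 75.5
Node 0 (S = 130): V_0 = e^(−0.04)·[0.5211·0.0000 + 0.4789·75.5000] = 34.7406

34.74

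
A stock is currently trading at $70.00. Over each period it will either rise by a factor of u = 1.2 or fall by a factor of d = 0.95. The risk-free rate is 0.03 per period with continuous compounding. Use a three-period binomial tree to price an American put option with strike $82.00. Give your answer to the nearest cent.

Risk-neutral probability p = (e^0.03 − 0.95)/(1.2 − 0.95) = 0.0805/0.2500 = 0.3218
Terminal stock prices: S_uuu = 121, S_uud = 95.76, S_udd = 75.81, S_ddd = 60.02
Terminal payoffs (K − S): max(-38.96, 0) = 0, max(-13.76, 0) = 0, max(6.19, 0) = 6.19, max(21.98, 0) = 21.98
Node uu (S = 100.8): continuation = e^(−0.03)·[0.3218·0.0000 + 0.6782·0.0000] = 0.0000; exercise value = 0.0000 ≤ continuation, so V_uu = 0.0000
Node ud (S = 79.8): continuation = e^(−0.03)·[0.3218·0.0000 + 0.6782·6.1900] = 4.0739; exercise value = 2.2000 ≤ continuation, so V_ud = 4.0739
Node dd (S = 63.17): continuation = e^(−0.03)·[0.3218·6.1900 + 0.6782·21.9838] = 16.4015; exercise value = 18.8250 > continuation, so V_dd = 18.8250 (exercise)
Node u (S = 84): continuation = e^(−0.03)·[0.3218·0.0000 + 0.6782·4.0739] = 2.6812; exercise value = 0.0000 ≤ continuation, so V_u = 2.6812
Node d (S = 66.5): continuation = e^(−0.03)·[0.3218·4.0739 + 0.6782·18.8250] = 13.6618; exercise value = 15.5000 > continuation, so V_d = 15.5000 (exercise)
Node 0 (S = 70): continuation = e^(−0.03)·[0.3218·2.6812 + 0.6782·15.5000] = 11.0385; exercise value = 12.0000 > continuation, so V_0 = 12.0000 (exercise)

$12.00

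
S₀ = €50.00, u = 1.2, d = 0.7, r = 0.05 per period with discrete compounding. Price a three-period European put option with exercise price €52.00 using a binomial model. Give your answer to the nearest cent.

€5.11

Risk-neutral probability p = (1 + 0.05 − 0.7)/(1.2 − 0.7) = 0.3500/0.5000 = 0.7000
Terminal stock prices: S_uuu = 86.4, S_uud = 50.4, S_udd = 29.4, S_ddd = 17.15
Terminal payoffs (K − S): max(-34.4, 0) = 0, max(1.6, 0) = 1.6, max(22.6, 0) = 22.6, max(34.85, 0) = 34.85
Node uu (S = 72): V_uu = 1/1.05·[0.7000·0.0000 + 0.3000·1.6000] = 0.4571
Node ud (S = 42): V_ud = 1/1.05·[0.7000·1.6000 + 0.3000·22.6000] = 7.5238
Node dd (S = 24.5): V_dd = 1/1.05·[0.7000·22.6000 + 0.3000·34.8500] = 25.0238
Node u (S = 60): V_u = 1/1.05·[0.7000·0.4571 + 0.3000·7.5238] = 2.4544
Node d (S = 35): V_d = 1/1.05·[0.7000·7.5238 + 0.3000·25.0238] = 12.1655
Node 0 (S = 50): V_0 = 1/1.05·[0.7000·2.4544 + 0.3000·12.1655] = 5.1121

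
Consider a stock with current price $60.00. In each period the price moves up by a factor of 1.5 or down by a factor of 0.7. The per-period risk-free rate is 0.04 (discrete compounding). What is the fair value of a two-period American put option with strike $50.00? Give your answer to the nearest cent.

$6.30

Risk-neutral probability p = (1 + 0.04 − 0.7)/(1.5 − 0.7) = 0.3400/0.8000 = 0.4250
Terminal stock prices: S_uu = 135, S_ud = 63, S_dd = 29.4
Terminal payoffs (K − S): max(-85, 0) = 0, max(-13, 0) = 0, max(20.6, 0) = 20.6
Node u (S = 90): continuation = 1/1.04·[0.4250·0.0000 + 0.5750·0.0000] = 0.0000; exercise value = 0.0000 ≤ continuation, so V_u = 0.0000
Node d (S = 42): continuation = 1/1.04·[0.4250·0.0000 + 0.5750·20.6000] = 11.3894; exercise value = 8.0000 ≤ continuation, so V_d = 11.3894
Node 0 (S = 60): continuation = 1/1.04·[0.4250·0.0000 + 0.5750·11.3894] = 6.2970; exercise value = 0.0000 ≤ continuation, so V_0 = 6.2970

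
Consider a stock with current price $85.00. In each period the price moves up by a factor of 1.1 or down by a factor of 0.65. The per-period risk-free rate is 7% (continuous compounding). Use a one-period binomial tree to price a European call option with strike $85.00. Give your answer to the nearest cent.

$7.44

Risk-neutral probability p = (e^0.07 − 0.65)/(1.1 − 0.65) = 0.4225/0.4500 = 0.9389
Terminal stock prices: S_u = 93.5, S_d = 55.25
Terminal payoffs (S − K): max(8.5, 0) = 8.5, max(-29.75, 0) = 0
Node 0 (S = 85): V_0 = e^(−0.07)·[0.9389·8.5000 + 0.0611·0.0000] = 7.4412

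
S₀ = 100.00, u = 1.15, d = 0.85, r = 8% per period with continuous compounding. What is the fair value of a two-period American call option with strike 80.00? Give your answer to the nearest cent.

Risk-neutral probability p = (e^0.08 − 0.85)/(1.15 − 0.85) = 0.2333/0.3000 = 0.7776
Terminal stock prices: S_uu = 132.2, S_ud = 97.75, S_dd = 72.25
Terminal payoffs (S − K): max(52.25, 0) = 52.25, max(17.75, 0) = 17.75, max(-7.75, 0) = 0
Node u (S = 115): continuation = e^(−0.08)·[0.7776·52.2500 + 0.2224·17.7500] = 41.1507; exercise value = 35.0000 ≤ continuation, so V_u = 41.1507
Node d (S = 85): continuation = e^(−0.08)·[0.7776·17.7500 + 0.2224·0.0000] = 12.7416; exercise value = 5.0000 ≤ continuation, so V_d = 12.7416
Node 0 (S = 100): continuation = e^(−0.08)·[0.7776·41.1507 + 0.2224·12.7416] = 32.1551; exercise value = 20.0000 ≤ continuation, so V_0 = 32.1551

32.16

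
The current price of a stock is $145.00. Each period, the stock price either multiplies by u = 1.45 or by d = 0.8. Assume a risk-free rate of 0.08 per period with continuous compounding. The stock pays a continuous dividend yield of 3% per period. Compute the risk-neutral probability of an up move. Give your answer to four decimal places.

Per-period risk-free factor R = e^0.08 = 1.0833; dividend-adjusted growth = e^(0.08−0.03) = 1.0513.
Risk-neutral probability p = (1.0513 − 0.8)/(1.45 − 0.8) = 0.2513/0.6500 = 0.3866

p = 0.3866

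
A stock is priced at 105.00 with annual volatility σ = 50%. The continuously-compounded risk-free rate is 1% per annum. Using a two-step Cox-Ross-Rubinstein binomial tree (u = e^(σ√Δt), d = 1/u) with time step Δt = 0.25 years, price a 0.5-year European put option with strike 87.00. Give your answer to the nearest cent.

CRR parameters: u = e^(σ√Δt) = e^(0.5·√0.25) = 1.2840, d = 1/u = 0.7788
Per-period rate: rΔt = 0.01·0.25 = 0.0025, so R = e^0.0025 = 1.0025
Risk-neutral probability p = (e^0.0025 − 0.7788)/(1.2840 − 0.7788) = 0.2237/0.5052 = 0.4428
Terminal stock prices: S_uu = 173.1, S_ud = 105, S_dd = 63.69
Terminal payoffs (K − S): max(-86.12, 0) = 0, max(-18, 0) = 0, max(23.31, 0) = 23.31
Node u (S = 134.8): V_u = e^(−0.0025)·[0.4428·0.0000 + 0.5572·0.0000] = 0.0000
Node d (S = 81.77): V_d = e^(−0.0025)·[0.4428·0.0000 + 0.5572·23.3143] = 12.9588
Node 0 (S = 105): V_0 = e^(−0.0025)·[0.4428·0.0000 + 0.5572·12.9588] = 7.2029

7.20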